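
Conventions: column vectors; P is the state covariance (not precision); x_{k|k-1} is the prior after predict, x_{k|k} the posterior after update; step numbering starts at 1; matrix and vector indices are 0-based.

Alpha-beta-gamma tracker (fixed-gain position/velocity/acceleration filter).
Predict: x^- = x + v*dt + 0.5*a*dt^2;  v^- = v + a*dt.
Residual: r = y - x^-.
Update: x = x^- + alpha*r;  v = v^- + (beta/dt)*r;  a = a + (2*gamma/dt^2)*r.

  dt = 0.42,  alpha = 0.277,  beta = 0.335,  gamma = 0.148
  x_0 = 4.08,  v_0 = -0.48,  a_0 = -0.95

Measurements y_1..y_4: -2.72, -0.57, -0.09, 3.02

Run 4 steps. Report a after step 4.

step 1: x_pred=3.7946  r=-6.5146  x^+=1.9901  v^+=-6.0752  a^+=-11.8815
step 2: x_pred=-1.6095  r=1.0395  x^+=-1.3215  v^+=-10.2363  a^+=-10.1373
step 3: x_pred=-6.5149  r=6.4249  x^+=-4.7352  v^+=-9.3694  a^+=0.6437
step 4: x_pred=-8.6136  r=11.6336  x^+=-5.3911  v^+=0.1801  a^+=20.1649

a_post = 20.1649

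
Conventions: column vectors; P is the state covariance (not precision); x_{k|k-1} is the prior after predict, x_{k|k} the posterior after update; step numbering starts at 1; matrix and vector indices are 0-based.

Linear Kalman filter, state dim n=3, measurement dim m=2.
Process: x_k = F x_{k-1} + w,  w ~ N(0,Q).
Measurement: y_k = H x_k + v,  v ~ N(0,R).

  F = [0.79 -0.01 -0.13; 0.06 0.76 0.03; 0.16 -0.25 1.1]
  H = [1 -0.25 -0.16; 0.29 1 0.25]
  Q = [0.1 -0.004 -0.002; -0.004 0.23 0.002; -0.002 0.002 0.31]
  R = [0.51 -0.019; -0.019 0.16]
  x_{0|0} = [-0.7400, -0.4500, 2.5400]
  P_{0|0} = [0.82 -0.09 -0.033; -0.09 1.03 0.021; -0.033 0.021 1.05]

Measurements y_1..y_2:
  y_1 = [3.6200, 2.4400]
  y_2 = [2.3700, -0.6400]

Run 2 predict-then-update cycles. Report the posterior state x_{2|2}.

step 1: x^-=[-0.9103, -0.3102, 2.7881]  P^-=[0.6379 -0.0336 -0.0555; -0.0336 0.8215 -0.1457; -0.0555 -0.1457 1.6499]  S=[1.2644 -0.1155; -0.1155 1.0378]  K=[0.5357 0.1921; -0.1034 0.7355; -0.2039 0.2188]  nu=[4.8988, 2.3172]  x^+=[2.1591, 0.8875, 2.2962]  P^+=[0.2605 -0.0670 0.0480; -0.0670 0.2289 -0.3594; 0.0480 -0.3594 1.5373]
step 2: x^-=[1.3983, 0.8729, 2.6494]  P^-=[0.2788 -0.0032 -0.1420; -0.0032 0.3422 -0.2897; -0.1420 -0.2897 2.4110]  S=[0.8958 -0.0875; -0.0875 0.5090]  K=[0.3515 0.1433; 0.0044 0.5289; -0.4639 0.4542]  nu=[1.6139, -2.5808]  x^+=[1.5958, -0.4850, 0.7284]  P^+=[0.1665 -0.0268 -0.0209; -0.0268 0.2002 -0.4315; -0.0209 -0.4315 2.0763]

x_post = [1.5958, -0.4850, 0.7284]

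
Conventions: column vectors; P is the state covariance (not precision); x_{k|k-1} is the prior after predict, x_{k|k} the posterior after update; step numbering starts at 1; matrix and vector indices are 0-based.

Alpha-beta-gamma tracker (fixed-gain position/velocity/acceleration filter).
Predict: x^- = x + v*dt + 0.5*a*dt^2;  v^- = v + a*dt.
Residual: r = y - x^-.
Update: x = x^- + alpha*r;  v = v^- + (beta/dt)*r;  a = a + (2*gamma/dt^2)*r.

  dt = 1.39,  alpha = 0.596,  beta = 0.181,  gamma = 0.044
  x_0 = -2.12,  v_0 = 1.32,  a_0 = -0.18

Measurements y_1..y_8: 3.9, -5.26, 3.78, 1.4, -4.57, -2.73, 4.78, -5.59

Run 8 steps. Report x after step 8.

step 1: x_pred=-0.4591  r=4.3591  x^+=2.1389  v^+=1.6374  a^+=0.0185
step 2: x_pred=4.4329  r=-9.6929  x^+=-1.3441  v^+=0.4010  a^+=-0.4229
step 3: x_pred=-1.1952  r=4.9752  x^+=1.7700  v^+=0.4610  a^+=-0.1963
step 4: x_pred=2.2211  r=-0.8211  x^+=1.7317  v^+=0.0812  a^+=-0.2337
step 5: x_pred=1.6188  r=-6.1888  x^+=-2.0697  v^+=-1.0496  a^+=-0.5156
step 6: x_pred=-4.0267  r=1.2967  x^+=-3.2539  v^+=-1.5974  a^+=-0.4565
step 7: x_pred=-5.9153  r=10.6953  x^+=0.4591  v^+=-0.8393  a^+=0.0306
step 8: x_pred=-0.6780  r=-4.9120  x^+=-3.6056  v^+=-1.4364  a^+=-0.1931

x_post = -3.6056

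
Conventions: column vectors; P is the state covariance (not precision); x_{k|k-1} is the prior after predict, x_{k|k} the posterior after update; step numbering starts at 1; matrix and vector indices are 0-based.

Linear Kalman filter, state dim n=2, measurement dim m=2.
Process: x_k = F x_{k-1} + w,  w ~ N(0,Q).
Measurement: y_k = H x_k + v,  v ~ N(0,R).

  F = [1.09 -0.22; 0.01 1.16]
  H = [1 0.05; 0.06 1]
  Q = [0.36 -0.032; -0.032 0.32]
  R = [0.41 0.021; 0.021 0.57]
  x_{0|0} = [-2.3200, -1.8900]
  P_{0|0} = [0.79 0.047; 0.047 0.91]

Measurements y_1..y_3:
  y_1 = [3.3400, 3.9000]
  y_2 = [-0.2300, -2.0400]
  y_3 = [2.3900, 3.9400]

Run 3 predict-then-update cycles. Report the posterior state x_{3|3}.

step 1: x^-=[-2.1130, -2.2156]  P^-=[1.3201 -0.1963; -0.1963 1.5457]  S=[1.7143 -0.0194; -0.0194 2.0969]  K=[0.7638 -0.0488; -0.0612 0.7310]  nu=[5.5638, 6.2424]  x^+=[1.8319, 2.0070]  P^+=[0.3136 -0.0306; -0.0306 0.4172]
step 2: x^-=[1.5552, 2.3465]  P^-=[0.7675 -0.1736; -0.1736 0.8807]  S=[1.1623 -0.0631; -0.0631 1.4326]  K=[0.6496 -0.0605; -0.0787 0.6040]  nu=[-1.9026, -4.4798]  x^+=[0.5903, -0.2096]  P^+=[0.2669 -0.0368; -0.0368 0.3448]
step 3: x^-=[0.6895, -0.2372]  P^-=[0.7114 -0.1636; -0.1636 0.7832]  S=[1.1070 -0.0612; -0.0612 1.3361]  K=[0.6319 -0.0615; -0.0806 0.5751]  nu=[1.7124, 4.1358]  x^+=[1.5170, 2.0034]  P^+=[0.2596 -0.0374; -0.0374 0.3284]

x_post = [1.5170, 2.0034]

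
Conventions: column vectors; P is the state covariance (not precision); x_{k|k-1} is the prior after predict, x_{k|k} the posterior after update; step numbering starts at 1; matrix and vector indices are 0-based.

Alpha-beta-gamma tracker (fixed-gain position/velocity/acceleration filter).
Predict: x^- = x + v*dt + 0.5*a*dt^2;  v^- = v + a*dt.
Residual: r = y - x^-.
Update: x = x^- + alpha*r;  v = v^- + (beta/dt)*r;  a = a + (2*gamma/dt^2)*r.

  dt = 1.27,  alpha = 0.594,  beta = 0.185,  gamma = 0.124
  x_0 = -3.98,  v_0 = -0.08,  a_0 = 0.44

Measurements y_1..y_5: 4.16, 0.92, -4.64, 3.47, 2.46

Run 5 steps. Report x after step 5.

x_post = 3.6638

step 1: x_pred=-3.7268  r=7.8868  x^+=0.9580  v^+=1.6277  a^+=1.6527
step 2: x_pred=4.3579  r=-3.4379  x^+=2.3158  v^+=3.2258  a^+=1.1241
step 3: x_pred=7.3190  r=-11.9590  x^+=0.2154  v^+=2.9113  a^+=-0.7148
step 4: x_pred=3.3362  r=0.1338  x^+=3.4157  v^+=2.0230  a^+=-0.6942
step 5: x_pred=5.4251  r=-2.9651  x^+=3.6638  v^+=0.7095  a^+=-1.1501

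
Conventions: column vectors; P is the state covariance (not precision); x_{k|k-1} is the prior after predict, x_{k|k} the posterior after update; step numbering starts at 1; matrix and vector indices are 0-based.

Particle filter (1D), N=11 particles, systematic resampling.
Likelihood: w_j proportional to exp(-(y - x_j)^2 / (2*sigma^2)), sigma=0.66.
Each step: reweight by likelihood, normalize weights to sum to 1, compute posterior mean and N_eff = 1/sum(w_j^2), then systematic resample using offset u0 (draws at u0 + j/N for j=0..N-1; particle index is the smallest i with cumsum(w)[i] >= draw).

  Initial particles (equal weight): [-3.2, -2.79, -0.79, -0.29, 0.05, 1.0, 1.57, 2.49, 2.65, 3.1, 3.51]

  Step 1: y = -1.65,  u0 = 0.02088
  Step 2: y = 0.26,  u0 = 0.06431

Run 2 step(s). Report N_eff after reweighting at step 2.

N_eff = 5.7097

step 1: w=[0.0727, 0.2579, 0.4904, 0.1371, 0.0415, 0.0004, 0.0000, 0.0000, 0.0000, 0.0000, 0.0000]  mean=-1.3768  Neff=3.0050  idx=[0, 1, 1, 1, 2, 2, 2, 2, 2, 3, 3]
step 2: w=[0.0000, 0.0000, 0.0000, 0.0000, 0.0999, 0.0999, 0.0999, 0.0999, 0.0999, 0.2502, 0.2502]  mean=-0.5398  Neff=5.7097  idx=[4, 5, 6, 7, 8, 9, 9, 9, 10, 10, 10]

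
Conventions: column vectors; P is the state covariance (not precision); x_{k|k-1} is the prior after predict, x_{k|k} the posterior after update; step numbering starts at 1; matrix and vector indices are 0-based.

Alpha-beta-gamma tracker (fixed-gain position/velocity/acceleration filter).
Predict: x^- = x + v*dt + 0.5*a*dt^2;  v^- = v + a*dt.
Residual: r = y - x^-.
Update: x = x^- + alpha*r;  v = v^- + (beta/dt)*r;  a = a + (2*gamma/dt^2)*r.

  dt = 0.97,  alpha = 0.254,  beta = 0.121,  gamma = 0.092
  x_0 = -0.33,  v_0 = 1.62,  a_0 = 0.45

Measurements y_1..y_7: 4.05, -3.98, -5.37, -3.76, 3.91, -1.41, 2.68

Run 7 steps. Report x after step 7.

x_post = -9.1057

step 1: x_pred=1.4531  r=2.5969  x^+=2.1127  v^+=2.3804  a^+=0.9578
step 2: x_pred=4.8724  r=-8.8524  x^+=2.6239  v^+=2.2053  a^+=-0.7733
step 3: x_pred=4.3992  r=-9.7692  x^+=1.9178  v^+=0.2366  a^+=-2.6837
step 4: x_pred=0.8847  r=-4.6447  x^+=-0.2950  v^+=-2.9461  a^+=-3.5920
step 5: x_pred=-4.8426  r=8.7526  x^+=-2.6194  v^+=-5.3385  a^+=-1.8804
step 6: x_pred=-8.6825  r=7.2725  x^+=-6.8353  v^+=-6.2553  a^+=-0.4582
step 7: x_pred=-13.1185  r=15.7985  x^+=-9.1057  v^+=-4.7291  a^+=2.6313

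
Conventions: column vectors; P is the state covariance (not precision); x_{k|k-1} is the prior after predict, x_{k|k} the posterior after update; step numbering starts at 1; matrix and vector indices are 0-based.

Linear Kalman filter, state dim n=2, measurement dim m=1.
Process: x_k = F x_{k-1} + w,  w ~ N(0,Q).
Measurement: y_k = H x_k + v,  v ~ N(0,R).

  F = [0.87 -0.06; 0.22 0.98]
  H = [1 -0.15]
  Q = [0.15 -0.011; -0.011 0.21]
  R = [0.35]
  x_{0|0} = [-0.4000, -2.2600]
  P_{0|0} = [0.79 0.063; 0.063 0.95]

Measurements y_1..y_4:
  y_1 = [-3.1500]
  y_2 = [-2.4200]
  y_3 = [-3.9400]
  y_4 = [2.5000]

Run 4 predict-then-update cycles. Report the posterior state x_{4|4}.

step 1: x^-=[-0.2124, -2.3028]  P^-=[0.7448 0.1372; 0.1372 1.1878]  S=[1.0804]  K=[0.6703; -0.0379]  nu=[-3.2830]  x^+=[-2.4132, -2.1784]  P^+=[0.2593 0.1647; 0.1647 1.1862]
step 2: x^-=[-1.9687, -2.6657]  P^-=[0.3334 0.1071; 0.1071 1.4328]  S=[0.6835]  K=[0.4642; -0.1577]  nu=[-0.8511]  x^+=[-2.3639, -2.5315]  P^+=[0.1861 0.1572; 0.1572 1.4158]
step 3: x^-=[-1.9047, -3.0009]  P^-=[0.2795 0.0733; 0.0733 1.6465]  S=[0.6446]  K=[0.4166; -0.2695]  nu=[-2.4855]  x^+=[-2.9401, -2.3311]  P^+=[0.1677 0.1456; 0.1456 1.5997]
step 4: x^-=[-2.4180, -2.9313]  P^-=[0.2675 0.0493; 0.0493 1.8173]  S=[0.6436]  K=[0.4041; -0.3470]  nu=[4.4783]  x^+=[-0.6083, -4.4853]  P^+=[0.1624 0.1395; 0.1395 1.7398]

x_post = [-0.6083, -4.4853]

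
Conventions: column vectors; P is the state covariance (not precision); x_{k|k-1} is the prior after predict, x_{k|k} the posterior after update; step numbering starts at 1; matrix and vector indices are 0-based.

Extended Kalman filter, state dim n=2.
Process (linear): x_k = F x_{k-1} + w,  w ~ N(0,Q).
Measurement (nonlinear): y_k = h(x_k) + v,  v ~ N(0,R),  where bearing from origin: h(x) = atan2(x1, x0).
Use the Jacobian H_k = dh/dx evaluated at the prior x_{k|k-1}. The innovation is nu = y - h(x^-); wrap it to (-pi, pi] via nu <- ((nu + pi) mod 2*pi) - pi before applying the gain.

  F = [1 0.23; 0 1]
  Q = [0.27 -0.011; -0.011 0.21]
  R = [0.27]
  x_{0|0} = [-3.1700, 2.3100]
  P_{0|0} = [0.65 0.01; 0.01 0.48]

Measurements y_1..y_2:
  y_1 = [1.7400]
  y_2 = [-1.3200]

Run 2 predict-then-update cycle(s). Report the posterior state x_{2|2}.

x_post = [-4.0625, 1.3668]

step 1: x^-=[-2.6387, 2.3100]  P^-=[0.9500 0.1094; 0.1094 0.6900]  H_jac=[-0.1878 -0.2145]  S=[0.3441]  K=[-0.5868; -0.4899]  nu=[-0.6825]  x^+=[-2.2382, 2.6444]  P^+=[0.8315 0.0105; 0.0105 0.6074]
step 2: x^-=[-1.6300, 2.6444]  P^-=[1.1385 0.1392; 0.1392 0.8174]  H_jac=[-0.2740 -0.1689]  S=[0.3917]  K=[-0.8565; -0.4499]  nu=[2.8400]  x^+=[-4.0625, 1.3668]  P^+=[0.8511 -0.0117; -0.0117 0.7381]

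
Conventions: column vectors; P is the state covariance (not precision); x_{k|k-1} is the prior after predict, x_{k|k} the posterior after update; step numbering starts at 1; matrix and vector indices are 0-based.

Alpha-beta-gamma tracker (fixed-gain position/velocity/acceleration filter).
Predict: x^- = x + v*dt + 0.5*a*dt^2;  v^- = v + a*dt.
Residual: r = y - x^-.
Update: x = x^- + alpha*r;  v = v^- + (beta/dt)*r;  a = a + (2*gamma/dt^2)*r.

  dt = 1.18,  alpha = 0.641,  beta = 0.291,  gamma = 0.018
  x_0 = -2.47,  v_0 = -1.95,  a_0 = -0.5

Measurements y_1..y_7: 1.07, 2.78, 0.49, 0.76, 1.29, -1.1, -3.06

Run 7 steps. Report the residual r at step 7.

resid = -1.4068

step 1: x_pred=-5.1191  r=6.1891  x^+=-1.1519  v^+=-1.0137  a^+=-0.3400
step 2: x_pred=-2.5848  r=5.3648  x^+=0.8541  v^+=-0.0919  a^+=-0.2013
step 3: x_pred=0.6055  r=-0.1155  x^+=0.5315  v^+=-0.3579  a^+=-0.2043
step 4: x_pred=-0.0330  r=0.7930  x^+=0.4753  v^+=-0.4033  a^+=-0.1838
step 5: x_pred=-0.1286  r=1.4186  x^+=0.7807  v^+=-0.2703  a^+=-0.1471
step 6: x_pred=0.3593  r=-1.4593  x^+=-0.5761  v^+=-0.8038  a^+=-0.1848
step 7: x_pred=-1.6532  r=-1.4068  x^+=-2.5550  v^+=-1.3688  a^+=-0.2212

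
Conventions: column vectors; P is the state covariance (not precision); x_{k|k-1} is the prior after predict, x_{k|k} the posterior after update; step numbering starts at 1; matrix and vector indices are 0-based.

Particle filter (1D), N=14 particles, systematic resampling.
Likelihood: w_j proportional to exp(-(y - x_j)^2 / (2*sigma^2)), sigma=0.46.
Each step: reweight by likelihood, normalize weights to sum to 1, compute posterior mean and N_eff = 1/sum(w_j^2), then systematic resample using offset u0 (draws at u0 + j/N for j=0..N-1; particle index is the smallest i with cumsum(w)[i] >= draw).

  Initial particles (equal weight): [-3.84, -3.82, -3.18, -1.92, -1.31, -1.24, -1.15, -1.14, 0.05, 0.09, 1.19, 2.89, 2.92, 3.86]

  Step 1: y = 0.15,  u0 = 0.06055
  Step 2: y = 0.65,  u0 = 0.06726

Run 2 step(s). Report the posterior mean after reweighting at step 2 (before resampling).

post_mean = 0.1581

step 1: w=[0.0000, 0.0000, 0.0000, 0.0000, 0.0031, 0.0050, 0.0088, 0.0093, 0.4649, 0.4720, 0.0370, 0.0000, 0.0000, 0.0000]  mean=0.0787  Neff=2.2704  idx=[8, 8, 8, 8, 8, 8, 8, 9, 9, 9, 9, 9, 9, 10]
step 2: w=[0.0672, 0.0672, 0.0672, 0.0672, 0.0672, 0.0672, 0.0672, 0.0750, 0.0750, 0.0750, 0.0750, 0.0750, 0.0750, 0.0790]  mean=0.1581  Neff=13.9495  idx=[1, 2, 3, 4, 5, 6, 7, 8, 9, 10, 11, 12, 13, 13]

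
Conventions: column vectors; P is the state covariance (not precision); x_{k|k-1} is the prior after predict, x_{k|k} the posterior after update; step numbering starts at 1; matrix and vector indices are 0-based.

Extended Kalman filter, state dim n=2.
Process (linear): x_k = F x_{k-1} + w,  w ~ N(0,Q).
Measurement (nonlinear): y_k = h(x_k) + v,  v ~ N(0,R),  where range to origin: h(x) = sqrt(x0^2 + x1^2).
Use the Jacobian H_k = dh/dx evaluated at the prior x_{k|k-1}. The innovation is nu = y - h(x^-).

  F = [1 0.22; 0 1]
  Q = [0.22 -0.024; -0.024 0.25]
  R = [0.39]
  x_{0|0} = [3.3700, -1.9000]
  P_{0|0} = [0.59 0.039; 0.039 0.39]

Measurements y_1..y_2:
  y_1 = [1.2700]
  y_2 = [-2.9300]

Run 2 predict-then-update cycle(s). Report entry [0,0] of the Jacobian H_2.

H_jac[0,0] = 0.6898

step 1: x^-=[2.9520, -1.9000]  P^-=[0.8460 0.1008; 0.1008 0.6400]  H_jac=[0.8409 -0.5412]  S=[1.0839]  K=[0.6060; -0.2414]  nu=[-2.2406]  x^+=[1.5942, -1.3592]  P^+=[0.4480 0.2593; 0.2593 0.5769]
step 2: x^-=[1.2952, -1.3592]  P^-=[0.8100 0.3622; 0.3622 0.8269]  H_jac=[0.6898 -0.7240]  S=[0.8470]  K=[0.3501; -0.4117]  nu=[-4.8075]  x^+=[-0.3879, 0.6200]  P^+=[0.7062 0.4843; 0.4843 0.6833]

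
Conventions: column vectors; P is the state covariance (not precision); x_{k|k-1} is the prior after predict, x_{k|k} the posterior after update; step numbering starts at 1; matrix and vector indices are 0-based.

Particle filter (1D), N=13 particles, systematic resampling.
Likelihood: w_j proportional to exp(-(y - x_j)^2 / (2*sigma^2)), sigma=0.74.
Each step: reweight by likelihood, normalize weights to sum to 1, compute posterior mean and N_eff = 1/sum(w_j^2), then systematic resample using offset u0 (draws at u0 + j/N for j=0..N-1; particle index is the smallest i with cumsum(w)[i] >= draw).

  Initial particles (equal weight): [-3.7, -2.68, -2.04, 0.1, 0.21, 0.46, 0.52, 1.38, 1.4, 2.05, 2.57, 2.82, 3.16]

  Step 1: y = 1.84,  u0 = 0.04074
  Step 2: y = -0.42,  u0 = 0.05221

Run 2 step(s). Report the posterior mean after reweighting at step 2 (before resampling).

step 1: w=[0.0000, 0.0000, 0.0000, 0.0144, 0.0201, 0.0400, 0.0464, 0.1878, 0.1910, 0.2189, 0.1401, 0.0948, 0.0464]  mean=1.7976  Neff=6.4597  idx=[5, 6, 7, 7, 8, 8, 9, 9, 9, 10, 10, 11, 12]
step 2: w=[0.4279, 0.3873, 0.0450, 0.0450, 0.0422, 0.0422, 0.0033, 0.0033, 0.0033, 0.0002, 0.0002, 0.0001, 0.0000]  mean=0.6623  Neff=2.9352  idx=[0, 0, 0, 0, 0, 1, 1, 1, 1, 1, 2, 3, 5]

post_mean = 0.6623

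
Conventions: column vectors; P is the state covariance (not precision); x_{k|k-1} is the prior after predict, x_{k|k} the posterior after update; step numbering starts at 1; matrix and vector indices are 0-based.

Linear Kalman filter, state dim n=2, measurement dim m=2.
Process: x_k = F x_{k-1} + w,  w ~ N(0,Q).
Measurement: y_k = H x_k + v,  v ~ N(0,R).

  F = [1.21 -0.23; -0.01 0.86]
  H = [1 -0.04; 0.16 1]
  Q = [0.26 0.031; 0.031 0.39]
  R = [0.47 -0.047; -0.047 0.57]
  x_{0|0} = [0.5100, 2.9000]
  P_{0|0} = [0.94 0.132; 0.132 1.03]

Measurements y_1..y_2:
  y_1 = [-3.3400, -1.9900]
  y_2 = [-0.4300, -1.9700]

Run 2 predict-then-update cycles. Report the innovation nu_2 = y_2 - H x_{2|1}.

innov = [2.9228, -1.2893]

step 1: x^-=[-0.0499, 2.4889]  P^-=[1.6173 -0.0464; -0.0464 1.1496]  S=[2.0928 0.1196; 0.1196 1.7462]  K=[0.7697 0.0689; -0.0819 0.6597]  nu=[-3.1905, -4.4709]  x^+=[-2.8136, -0.1994]  P^+=[0.3564 -0.0539; -0.0539 0.3885]
step 2: x^-=[-3.3586, -0.1434]  P^-=[0.8323 -0.1064; -0.1064 0.6783]  S=[1.3119 -0.0467; -0.0467 1.2356]  K=[0.6393 0.0458; -0.0829 0.5321]  nu=[2.9228, -1.2893]  x^+=[-1.5490, -1.0715]  P^+=[0.2963 -0.0513; -0.0513 0.3154]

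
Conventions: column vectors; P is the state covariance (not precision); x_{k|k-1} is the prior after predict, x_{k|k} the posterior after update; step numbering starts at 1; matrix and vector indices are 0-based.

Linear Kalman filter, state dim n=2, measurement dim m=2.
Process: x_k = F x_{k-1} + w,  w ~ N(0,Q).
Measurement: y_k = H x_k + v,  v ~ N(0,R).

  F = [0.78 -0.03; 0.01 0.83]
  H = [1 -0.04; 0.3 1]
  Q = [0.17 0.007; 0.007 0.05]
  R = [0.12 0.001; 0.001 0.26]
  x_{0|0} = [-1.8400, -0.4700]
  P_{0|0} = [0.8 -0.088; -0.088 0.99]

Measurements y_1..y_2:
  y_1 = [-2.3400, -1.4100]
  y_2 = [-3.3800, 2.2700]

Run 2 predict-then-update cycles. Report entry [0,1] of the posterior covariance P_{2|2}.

step 1: x^-=[-1.4211, -0.4085]  P^-=[0.6617 -0.0684; -0.0684 0.7306]  S=[0.7884 0.1028; 0.1028 1.0092]  K=[0.8371 0.0437; -0.2184 0.7259]  nu=[-0.9352, -0.5752]  x^+=[-2.2292, -0.6218]  P^+=[0.0998 -0.0177; -0.0177 0.1938]
step 2: x^-=[-1.7201, -0.5384]  P^-=[0.2317 -0.0085; -0.0085 0.1832]  S=[0.3527 0.0548; 0.0548 0.4590]  K=[0.6494 0.0554; -0.1081 0.4066]  nu=[-1.6814, 3.3244]  x^+=[-2.6278, 0.9950]  P^+=[0.0776 -0.0082; -0.0082 0.1081]

P_post[0,1] = -0.0082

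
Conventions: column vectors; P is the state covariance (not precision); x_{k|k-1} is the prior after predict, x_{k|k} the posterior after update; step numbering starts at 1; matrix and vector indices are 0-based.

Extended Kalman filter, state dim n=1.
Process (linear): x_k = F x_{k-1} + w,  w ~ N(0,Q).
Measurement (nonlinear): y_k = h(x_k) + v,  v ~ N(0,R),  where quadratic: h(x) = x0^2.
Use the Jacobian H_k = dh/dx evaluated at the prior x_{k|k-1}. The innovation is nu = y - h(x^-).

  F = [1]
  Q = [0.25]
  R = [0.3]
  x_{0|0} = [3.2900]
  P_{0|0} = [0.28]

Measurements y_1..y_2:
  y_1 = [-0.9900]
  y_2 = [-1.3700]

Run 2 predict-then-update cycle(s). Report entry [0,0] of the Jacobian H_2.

H_jac[0,0] = 3.0354

step 1: x^-=[3.2900]  P^-=[0.5300]  H_jac=[6.5800]  S=[23.2471]  K=[0.1500]  nu=[-11.8141]  x^+=[1.5177]  P^+=[0.0068]
step 2: x^-=[1.5177]  P^-=[0.2568]  H_jac=[3.0354]  S=[2.6665]  K=[0.2924]  nu=[-3.6735]  x^+=[0.4437]  P^+=[0.0289]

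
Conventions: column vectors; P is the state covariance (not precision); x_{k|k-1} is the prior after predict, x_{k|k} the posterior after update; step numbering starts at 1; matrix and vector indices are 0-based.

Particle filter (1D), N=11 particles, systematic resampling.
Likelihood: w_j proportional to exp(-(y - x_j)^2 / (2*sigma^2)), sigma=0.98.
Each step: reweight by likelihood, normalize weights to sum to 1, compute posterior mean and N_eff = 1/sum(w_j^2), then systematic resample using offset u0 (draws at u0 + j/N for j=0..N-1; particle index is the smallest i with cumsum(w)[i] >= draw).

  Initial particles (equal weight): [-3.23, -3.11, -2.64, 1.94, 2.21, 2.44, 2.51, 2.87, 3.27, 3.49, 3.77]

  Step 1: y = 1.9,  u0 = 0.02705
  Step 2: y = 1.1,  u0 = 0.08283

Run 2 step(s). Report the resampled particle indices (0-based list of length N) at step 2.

resampled_idx = [0, 1, 1, 2, 2, 3, 4, 5, 6, 7, 10]

step 1: w=[0.0000, 0.0000, 0.0000, 0.1978, 0.1883, 0.1700, 0.1631, 0.1213, 0.0745, 0.0531, 0.0321]  mean=2.5215  Neff=6.4873  idx=[3, 3, 4, 4, 5, 5, 6, 6, 7, 8, 9]
step 2: w=[0.1623, 0.1623, 0.1234, 0.1234, 0.0920, 0.0920, 0.0832, 0.0832, 0.0459, 0.0202, 0.0120]  mean=2.2816  Neff=8.5766  idx=[0, 1, 1, 2, 2, 3, 4, 5, 6, 7, 10]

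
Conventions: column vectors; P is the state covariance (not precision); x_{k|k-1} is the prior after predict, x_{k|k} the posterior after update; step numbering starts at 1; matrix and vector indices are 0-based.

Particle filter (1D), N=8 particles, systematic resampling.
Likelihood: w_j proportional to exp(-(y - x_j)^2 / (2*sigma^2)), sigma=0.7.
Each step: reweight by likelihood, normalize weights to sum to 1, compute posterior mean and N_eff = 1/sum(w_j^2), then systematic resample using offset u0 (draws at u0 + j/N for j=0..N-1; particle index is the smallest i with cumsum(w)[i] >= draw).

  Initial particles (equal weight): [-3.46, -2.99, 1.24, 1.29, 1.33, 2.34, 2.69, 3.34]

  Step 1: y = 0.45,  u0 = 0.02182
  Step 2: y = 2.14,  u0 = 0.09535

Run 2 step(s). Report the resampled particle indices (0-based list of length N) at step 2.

step 1: w=[0.0000, 0.0000, 0.3522, 0.3241, 0.3021, 0.0174, 0.0040, 0.0001]  mean=1.3086  Neff=3.1179  idx=[2, 2, 2, 3, 3, 3, 4, 4]
step 2: w=[0.1160, 0.1160, 0.1160, 0.1268, 0.1268, 0.1268, 0.1357, 0.1357]  mean=1.2835  Neff=7.9692  idx=[0, 1, 2, 3, 4, 5, 6, 7]

resampled_idx = [0, 1, 2, 3, 4, 5, 6, 7]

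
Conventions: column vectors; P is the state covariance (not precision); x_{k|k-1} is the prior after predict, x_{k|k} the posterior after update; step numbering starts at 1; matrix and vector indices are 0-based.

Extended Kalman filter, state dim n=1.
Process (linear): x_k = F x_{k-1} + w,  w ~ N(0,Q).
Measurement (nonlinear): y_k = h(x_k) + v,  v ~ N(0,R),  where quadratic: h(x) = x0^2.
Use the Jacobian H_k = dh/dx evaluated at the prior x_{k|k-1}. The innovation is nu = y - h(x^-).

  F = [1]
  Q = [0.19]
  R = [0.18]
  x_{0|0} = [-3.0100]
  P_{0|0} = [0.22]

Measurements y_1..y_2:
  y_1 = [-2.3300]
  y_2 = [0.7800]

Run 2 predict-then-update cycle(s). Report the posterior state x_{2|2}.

step 1: x^-=[-3.0100]  P^-=[0.4100]  H_jac=[-6.0200]  S=[15.0386]  K=[-0.1641]  nu=[-11.3901]  x^+=[-1.1406]  P^+=[0.0049]
step 2: x^-=[-1.1406]  P^-=[0.1949]  H_jac=[-2.2812]  S=[1.1943]  K=[-0.3723]  nu=[-0.5210]  x^+=[-0.9466]  P^+=[0.0294]

x_post = [-0.9466]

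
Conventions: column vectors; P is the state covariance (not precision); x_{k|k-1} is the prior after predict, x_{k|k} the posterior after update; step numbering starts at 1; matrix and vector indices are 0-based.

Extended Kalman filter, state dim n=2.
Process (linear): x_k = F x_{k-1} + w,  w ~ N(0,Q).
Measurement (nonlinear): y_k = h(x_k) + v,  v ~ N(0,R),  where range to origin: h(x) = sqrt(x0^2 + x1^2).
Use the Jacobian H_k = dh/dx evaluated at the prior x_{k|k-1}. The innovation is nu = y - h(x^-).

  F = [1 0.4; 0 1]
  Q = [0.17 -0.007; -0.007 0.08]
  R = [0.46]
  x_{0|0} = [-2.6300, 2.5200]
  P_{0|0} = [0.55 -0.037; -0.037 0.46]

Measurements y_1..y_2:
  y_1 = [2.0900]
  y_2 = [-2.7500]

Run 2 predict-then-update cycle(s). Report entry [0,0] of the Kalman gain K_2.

step 1: x^-=[-1.6220, 2.5200]  P^-=[0.7640 0.1400; 0.1400 0.5400]  H_jac=[-0.5412 0.8409]  S=[0.9382]  K=[-0.3153; 0.4032]  nu=[-0.9069]  x^+=[-1.3361, 2.1543]  P^+=[0.6708 0.2593; 0.2593 0.3875]
step 2: x^-=[-0.4744, 2.1543]  P^-=[1.1102 0.4072; 0.4072 0.4675]  H_jac=[-0.2150 0.9766]  S=[0.7861]  K=[0.2022; 0.4693]  nu=[-4.9559]  x^+=[-1.4767, -0.1716]  P^+=[1.0780 0.3326; 0.3326 0.2943]

K[0,0] = 0.2022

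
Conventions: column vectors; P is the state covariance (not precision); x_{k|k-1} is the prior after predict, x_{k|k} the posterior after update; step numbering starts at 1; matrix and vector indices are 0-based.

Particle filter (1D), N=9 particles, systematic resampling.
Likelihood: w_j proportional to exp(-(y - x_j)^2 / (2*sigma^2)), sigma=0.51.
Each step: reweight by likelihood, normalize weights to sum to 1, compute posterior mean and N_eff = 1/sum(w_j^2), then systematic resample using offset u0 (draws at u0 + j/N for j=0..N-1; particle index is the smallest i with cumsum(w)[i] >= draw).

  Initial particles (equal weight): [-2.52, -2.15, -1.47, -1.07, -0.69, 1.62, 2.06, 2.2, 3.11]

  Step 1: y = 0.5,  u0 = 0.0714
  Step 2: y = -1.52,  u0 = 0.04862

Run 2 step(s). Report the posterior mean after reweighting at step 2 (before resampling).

step 1: w=[0.0000, 0.0000, 0.0032, 0.0492, 0.3694, 0.5041, 0.0522, 0.0217, 0.0000]  mean=0.6598  Neff=2.5236  idx=[4, 4, 4, 4, 5, 5, 5, 5, 6]
step 2: w=[0.2500, 0.2500, 0.2500, 0.2500, 0.0000, 0.0000, 0.0000, 0.0000, 0.0000]  mean=-0.6900  Neff=4.0000  idx=[0, 0, 1, 1, 1, 2, 2, 3, 3]

post_mean = -0.6900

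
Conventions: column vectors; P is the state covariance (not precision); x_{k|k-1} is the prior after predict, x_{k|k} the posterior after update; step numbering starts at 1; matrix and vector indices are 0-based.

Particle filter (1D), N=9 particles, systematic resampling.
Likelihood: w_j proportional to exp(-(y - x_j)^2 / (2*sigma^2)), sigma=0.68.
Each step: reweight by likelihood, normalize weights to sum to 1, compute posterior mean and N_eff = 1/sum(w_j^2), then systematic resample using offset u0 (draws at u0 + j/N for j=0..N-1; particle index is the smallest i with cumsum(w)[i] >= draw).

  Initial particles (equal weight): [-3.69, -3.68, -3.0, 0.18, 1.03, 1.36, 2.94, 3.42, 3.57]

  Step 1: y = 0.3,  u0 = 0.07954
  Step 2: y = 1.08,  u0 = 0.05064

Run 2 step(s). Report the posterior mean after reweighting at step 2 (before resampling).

post_mean = 0.8332

step 1: w=[0.0000, 0.0000, 0.0000, 0.5340, 0.3048, 0.1609, 0.0003, 0.0000, 0.0000]  mean=0.6298  Neff=2.4758  idx=[3, 3, 3, 3, 3, 4, 4, 5, 5]
step 2: w=[0.0704, 0.0704, 0.0704, 0.0704, 0.0704, 0.1686, 0.1686, 0.1553, 0.1553]  mean=0.8332  Neff=7.6973  idx=[0, 2, 3, 5, 5, 6, 7, 7, 8]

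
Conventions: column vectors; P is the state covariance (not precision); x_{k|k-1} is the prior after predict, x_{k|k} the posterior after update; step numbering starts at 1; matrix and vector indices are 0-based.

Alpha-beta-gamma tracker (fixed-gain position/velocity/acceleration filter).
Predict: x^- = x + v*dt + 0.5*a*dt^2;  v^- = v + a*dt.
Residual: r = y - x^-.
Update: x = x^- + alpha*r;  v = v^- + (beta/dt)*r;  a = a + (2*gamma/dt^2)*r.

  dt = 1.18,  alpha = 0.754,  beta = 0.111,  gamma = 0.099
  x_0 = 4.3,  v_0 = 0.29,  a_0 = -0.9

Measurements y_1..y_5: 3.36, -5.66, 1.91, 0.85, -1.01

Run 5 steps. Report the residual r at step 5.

step 1: x_pred=4.0156  r=-0.6556  x^+=3.5213  v^+=-0.8337  a^+=-0.9932
step 2: x_pred=1.8461  r=-7.5061  x^+=-3.8135  v^+=-2.7118  a^+=-2.0606
step 3: x_pred=-8.4480  r=10.3580  x^+=-0.6381  v^+=-4.1689  a^+=-0.5877
step 4: x_pred=-5.9665  r=6.8165  x^+=-0.8269  v^+=-4.2212  a^+=0.3816
step 5: x_pred=-5.5422  r=4.5322  x^+=-2.1249  v^+=-3.3445  a^+=1.0261

resid = 4.5322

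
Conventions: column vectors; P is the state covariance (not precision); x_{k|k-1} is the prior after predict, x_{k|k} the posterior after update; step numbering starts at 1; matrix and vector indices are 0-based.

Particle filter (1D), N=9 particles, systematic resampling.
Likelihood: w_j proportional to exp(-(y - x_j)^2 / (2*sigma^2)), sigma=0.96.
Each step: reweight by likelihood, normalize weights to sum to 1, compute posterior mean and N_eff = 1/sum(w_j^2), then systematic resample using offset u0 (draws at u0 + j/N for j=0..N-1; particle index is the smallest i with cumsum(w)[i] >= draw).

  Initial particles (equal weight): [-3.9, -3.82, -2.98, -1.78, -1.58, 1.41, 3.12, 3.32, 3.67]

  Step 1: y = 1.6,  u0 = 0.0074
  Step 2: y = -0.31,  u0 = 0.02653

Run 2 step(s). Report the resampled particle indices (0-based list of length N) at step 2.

step 1: w=[0.0000, 0.0000, 0.0000, 0.0013, 0.0026, 0.6242, 0.1817, 0.1279, 0.0623]  mean=2.0937  Neff=2.2579  idx=[5, 5, 5, 5, 5, 5, 6, 6, 7]
step 2: w=[0.1661, 0.1661, 0.1661, 0.1661, 0.1661, 0.1661, 0.0014, 0.0014, 0.0006]  mean=1.4160  Neff=6.0414  idx=[0, 0, 1, 2, 2, 3, 4, 4, 5]

resampled_idx = [0, 0, 1, 2, 2, 3, 4, 4, 5]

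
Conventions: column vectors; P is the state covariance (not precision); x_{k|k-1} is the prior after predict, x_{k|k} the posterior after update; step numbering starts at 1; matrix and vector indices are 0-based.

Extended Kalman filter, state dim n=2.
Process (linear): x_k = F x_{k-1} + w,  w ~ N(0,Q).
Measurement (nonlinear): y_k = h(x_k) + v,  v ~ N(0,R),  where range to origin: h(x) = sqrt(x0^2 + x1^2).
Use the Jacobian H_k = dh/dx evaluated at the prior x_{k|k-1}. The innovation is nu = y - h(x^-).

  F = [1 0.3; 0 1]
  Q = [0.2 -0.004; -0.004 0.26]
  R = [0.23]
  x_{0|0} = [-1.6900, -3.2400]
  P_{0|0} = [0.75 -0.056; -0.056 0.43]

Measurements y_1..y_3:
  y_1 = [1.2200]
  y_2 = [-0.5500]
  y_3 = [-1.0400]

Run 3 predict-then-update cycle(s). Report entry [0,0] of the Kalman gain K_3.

K[0,0] = -0.6708

step 1: x^-=[-2.6620, -3.2400]  P^-=[0.9551 0.0690; 0.0690 0.6900]  H_jac=[-0.6348 -0.7727]  S=[1.0945]  K=[-0.6027; -0.5271]  nu=[-2.9733]  x^+=[-0.8701, -1.6727]  P^+=[0.5576 -0.2787; -0.2787 0.3859]
step 2: x^-=[-1.3719, -1.6727]  P^-=[0.6251 -0.1669; -0.1669 0.6459]  H_jac=[-0.6342 -0.7732]  S=[0.7038]  K=[-0.3798; -0.5592]  nu=[-2.7134]  x^+=[-0.3413, -0.1555]  P^+=[0.5235 -0.3164; -0.3164 0.4258]
step 3: x^-=[-0.3880, -0.1555]  P^-=[0.5720 -0.1927; -0.1927 0.6858]  H_jac=[-0.9282 -0.3721]  S=[0.6847]  K=[-0.6708; -0.1115]  nu=[-1.4580]  x^+=[0.5900, 0.0071]  P^+=[0.2640 -0.2439; -0.2439 0.6773]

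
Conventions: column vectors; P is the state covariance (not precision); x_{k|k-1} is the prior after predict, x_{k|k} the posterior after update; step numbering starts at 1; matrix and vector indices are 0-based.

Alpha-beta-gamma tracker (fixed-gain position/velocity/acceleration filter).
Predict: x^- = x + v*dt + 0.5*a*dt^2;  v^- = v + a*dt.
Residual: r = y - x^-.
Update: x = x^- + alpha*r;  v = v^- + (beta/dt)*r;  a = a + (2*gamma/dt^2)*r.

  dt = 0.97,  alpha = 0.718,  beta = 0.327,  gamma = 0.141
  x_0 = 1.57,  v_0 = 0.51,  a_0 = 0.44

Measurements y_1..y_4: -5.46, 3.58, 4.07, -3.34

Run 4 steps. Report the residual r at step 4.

step 1: x_pred=2.2717  r=-7.7317  x^+=-3.2797  v^+=-1.6697  a^+=-1.8773
step 2: x_pred=-5.7824  r=9.3624  x^+=0.9398  v^+=-0.3344  a^+=0.9287
step 3: x_pred=1.0523  r=3.0177  x^+=3.2190  v^+=1.5837  a^+=1.8332
step 4: x_pred=5.6177  r=-8.9577  x^+=-0.8139  v^+=0.3422  a^+=-0.8515

resid = -8.9577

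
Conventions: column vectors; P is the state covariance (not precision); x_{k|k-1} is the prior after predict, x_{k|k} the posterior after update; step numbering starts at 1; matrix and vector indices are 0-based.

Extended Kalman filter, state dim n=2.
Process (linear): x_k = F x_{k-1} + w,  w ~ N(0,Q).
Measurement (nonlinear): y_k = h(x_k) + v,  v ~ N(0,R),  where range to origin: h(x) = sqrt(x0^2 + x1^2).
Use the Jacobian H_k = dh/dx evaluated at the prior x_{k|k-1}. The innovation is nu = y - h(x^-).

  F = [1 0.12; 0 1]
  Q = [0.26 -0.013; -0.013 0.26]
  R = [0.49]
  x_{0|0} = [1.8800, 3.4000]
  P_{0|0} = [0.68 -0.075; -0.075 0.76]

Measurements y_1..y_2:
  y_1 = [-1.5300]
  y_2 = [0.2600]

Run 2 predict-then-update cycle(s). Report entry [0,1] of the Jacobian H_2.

step 1: x^-=[2.2880, 3.4000]  P^-=[0.9329 0.0032; 0.0032 1.0200]  H_jac=[0.5583 0.8296]  S=[1.4858]  K=[0.3523; 0.5707]  nu=[-5.6282]  x^+=[0.3050, 0.1878]  P^+=[0.7485 -0.2956; -0.2956 0.5360]
step 2: x^-=[0.3275, 0.1878]  P^-=[0.9453 -0.2443; -0.2443 0.7960]  H_jac=[0.8675 0.4974]  S=[1.1875]  K=[0.5882; 0.1550]  nu=[-0.1175]  x^+=[0.2584, 0.1696]  P^+=[0.5344 -0.3525; -0.3525 0.7675]

H_jac[0,1] = 0.4974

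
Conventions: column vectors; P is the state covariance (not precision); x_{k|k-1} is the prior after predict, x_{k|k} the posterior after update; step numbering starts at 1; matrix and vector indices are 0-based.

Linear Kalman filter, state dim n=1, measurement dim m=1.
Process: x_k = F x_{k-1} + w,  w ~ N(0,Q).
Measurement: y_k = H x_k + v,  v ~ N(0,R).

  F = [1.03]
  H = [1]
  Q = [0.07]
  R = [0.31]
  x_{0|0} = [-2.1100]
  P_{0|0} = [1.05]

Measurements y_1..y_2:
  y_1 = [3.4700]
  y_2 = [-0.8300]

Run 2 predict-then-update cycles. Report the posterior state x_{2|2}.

x_post = [0.7175]

step 1: x^-=[-2.1733]  P^-=[1.1839]  S=[1.4939]  K=[0.7925]  nu=[5.6433]  x^+=[2.2990]  P^+=[0.2457]
step 2: x^-=[2.3680]  P^-=[0.3306]  S=[0.6406]  K=[0.5161]  nu=[-3.1980]  x^+=[0.7175]  P^+=[0.1600]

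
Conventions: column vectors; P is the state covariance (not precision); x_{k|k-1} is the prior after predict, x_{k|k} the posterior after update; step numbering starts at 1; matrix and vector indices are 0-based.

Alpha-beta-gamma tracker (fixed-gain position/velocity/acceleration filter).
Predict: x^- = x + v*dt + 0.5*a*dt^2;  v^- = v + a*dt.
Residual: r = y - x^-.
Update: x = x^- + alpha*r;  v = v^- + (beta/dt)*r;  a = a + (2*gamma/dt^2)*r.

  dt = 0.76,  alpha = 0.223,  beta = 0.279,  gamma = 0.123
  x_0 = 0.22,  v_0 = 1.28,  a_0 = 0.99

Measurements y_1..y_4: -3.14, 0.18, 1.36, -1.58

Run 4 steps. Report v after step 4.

v_post = -1.3432

step 1: x_pred=1.4787  r=-4.6187  x^+=0.4487  v^+=0.3368  a^+=-0.9771
step 2: x_pred=0.4226  r=-0.2426  x^+=0.3685  v^+=-0.4948  a^+=-1.0804
step 3: x_pred=-0.3196  r=1.6796  x^+=0.0549  v^+=-0.6993  a^+=-0.3651
step 4: x_pred=-0.5820  r=-0.9980  x^+=-0.8045  v^+=-1.3432  a^+=-0.7901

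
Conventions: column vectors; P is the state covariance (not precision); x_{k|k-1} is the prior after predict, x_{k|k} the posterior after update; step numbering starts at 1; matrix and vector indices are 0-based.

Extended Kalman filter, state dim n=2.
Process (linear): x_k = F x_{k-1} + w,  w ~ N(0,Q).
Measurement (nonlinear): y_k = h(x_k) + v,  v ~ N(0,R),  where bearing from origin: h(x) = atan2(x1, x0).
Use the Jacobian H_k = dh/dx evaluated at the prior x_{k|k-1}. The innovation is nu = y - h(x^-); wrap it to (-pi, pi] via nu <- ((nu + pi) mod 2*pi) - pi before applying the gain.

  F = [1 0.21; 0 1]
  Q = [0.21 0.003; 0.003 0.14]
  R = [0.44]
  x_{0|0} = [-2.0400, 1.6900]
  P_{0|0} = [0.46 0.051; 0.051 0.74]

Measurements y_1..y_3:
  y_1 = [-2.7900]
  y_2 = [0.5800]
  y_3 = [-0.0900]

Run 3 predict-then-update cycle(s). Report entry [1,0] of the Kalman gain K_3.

step 1: x^-=[-1.6851, 1.6900]  P^-=[0.7241 0.2094; 0.2094 0.8800]  H_jac=[-0.2967 -0.2959]  S=[0.6175]  K=[-0.4482; -0.5222]  nu=[1.1384]  x^+=[-2.1954, 1.0955]  P^+=[0.6000 0.0649; 0.0649 0.7116]
step 2: x^-=[-1.9653, 1.0955]  P^-=[0.8686 0.2173; 0.2173 0.8516]  H_jac=[-0.2164 -0.3882]  S=[0.6455]  K=[-0.4219; -0.5850]  nu=[-2.0531]  x^+=[-1.0992, 2.2965]  P^+=[0.7537 0.0580; 0.0580 0.6307]
step 3: x^-=[-0.6170, 2.2965]  P^-=[1.0159 0.1934; 0.1934 0.7707]  H_jac=[-0.4061 -0.1091]  S=[0.6339]  K=[-0.6842; -0.2566]  nu=[-1.9233]  x^+=[0.6989, 2.7900]  P^+=[0.7192 0.0822; 0.0822 0.7290]

K[1,0] = -0.2566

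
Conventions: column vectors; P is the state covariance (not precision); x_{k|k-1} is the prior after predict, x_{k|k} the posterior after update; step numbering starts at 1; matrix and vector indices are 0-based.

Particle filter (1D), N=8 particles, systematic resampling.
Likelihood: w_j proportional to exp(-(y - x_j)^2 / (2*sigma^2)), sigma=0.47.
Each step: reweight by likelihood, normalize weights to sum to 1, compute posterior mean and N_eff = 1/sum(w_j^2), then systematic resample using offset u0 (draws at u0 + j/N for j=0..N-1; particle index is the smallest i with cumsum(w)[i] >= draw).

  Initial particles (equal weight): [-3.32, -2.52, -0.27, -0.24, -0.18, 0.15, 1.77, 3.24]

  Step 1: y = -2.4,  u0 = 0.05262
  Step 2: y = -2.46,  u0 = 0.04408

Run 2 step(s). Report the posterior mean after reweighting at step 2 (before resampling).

post_mean = -2.5410

step 1: w=[0.1320, 0.8679, 0.0000, 0.0000, 0.0000, 0.0000, 0.0000, 0.0000]  mean=-2.6255  Neff=1.2975  idx=[0, 1, 1, 1, 1, 1, 1, 1]
step 2: w=[0.0263, 0.1391, 0.1391, 0.1391, 0.1391, 0.1391, 0.1391, 0.1391]  mean=-2.5410  Neff=7.3456  idx=[1, 2, 2, 3, 4, 5, 6, 7]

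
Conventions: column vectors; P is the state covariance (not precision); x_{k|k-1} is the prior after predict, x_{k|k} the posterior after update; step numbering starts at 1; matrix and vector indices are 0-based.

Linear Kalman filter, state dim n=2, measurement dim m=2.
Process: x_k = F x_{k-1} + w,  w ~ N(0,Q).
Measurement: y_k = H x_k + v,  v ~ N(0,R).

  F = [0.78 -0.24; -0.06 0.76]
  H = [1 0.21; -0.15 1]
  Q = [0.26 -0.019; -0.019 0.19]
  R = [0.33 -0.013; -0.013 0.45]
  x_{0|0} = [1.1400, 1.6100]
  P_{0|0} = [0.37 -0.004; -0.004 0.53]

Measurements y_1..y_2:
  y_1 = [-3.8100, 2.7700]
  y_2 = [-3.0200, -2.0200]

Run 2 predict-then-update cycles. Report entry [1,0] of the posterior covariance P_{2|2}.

step 1: x^-=[0.5028, 1.1552]  P^-=[0.5171 -0.1354; -0.1354 0.4978]  S=[0.8122 -0.1172; -0.1172 1.0001]  K=[0.5808 -0.1449; 0.0374 0.5225]  nu=[-4.5554, 1.6902]  x^+=[-2.3878, 1.8681]  P^+=[0.2024 -0.0424; -0.0424 0.2283]
step 2: x^-=[-2.3108, 1.5630]  P^-=[0.4122 -0.0959; -0.0959 0.3264]  S=[0.7163 -0.0991; -0.0991 0.8145]  K=[0.5294 -0.1292; 0.0201 0.4209]  nu=[-1.0374, -3.9296]  x^+=[-2.3525, -0.1119]  P^+=[0.1842 -0.0374; -0.0374 0.1835]

P_post[1,0] = -0.0374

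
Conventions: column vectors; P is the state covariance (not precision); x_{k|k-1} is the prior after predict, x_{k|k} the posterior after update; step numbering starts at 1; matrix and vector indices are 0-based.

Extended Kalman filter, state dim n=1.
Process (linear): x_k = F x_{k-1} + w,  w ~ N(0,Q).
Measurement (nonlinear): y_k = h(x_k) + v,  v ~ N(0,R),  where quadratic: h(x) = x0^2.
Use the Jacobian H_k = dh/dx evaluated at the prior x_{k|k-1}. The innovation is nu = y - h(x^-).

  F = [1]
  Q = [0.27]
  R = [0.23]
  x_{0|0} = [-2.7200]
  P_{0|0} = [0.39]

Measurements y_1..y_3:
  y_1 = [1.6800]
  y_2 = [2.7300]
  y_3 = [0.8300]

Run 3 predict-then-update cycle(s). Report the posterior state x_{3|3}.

x_post = [-1.1171]

step 1: x^-=[-2.7200]  P^-=[0.6600]  H_jac=[-5.4400]  S=[19.7618]  K=[-0.1817]  nu=[-5.7184]  x^+=[-1.6811]  P^+=[0.0077]
step 2: x^-=[-1.6811]  P^-=[0.2777]  H_jac=[-3.3621]  S=[3.3689]  K=[-0.2771]  nu=[-0.0960]  x^+=[-1.6545]  P^+=[0.0190]
step 3: x^-=[-1.6545]  P^-=[0.2890]  H_jac=[-3.3089]  S=[3.3938]  K=[-0.2817]  nu=[-1.9073]  x^+=[-1.1171]  P^+=[0.0196]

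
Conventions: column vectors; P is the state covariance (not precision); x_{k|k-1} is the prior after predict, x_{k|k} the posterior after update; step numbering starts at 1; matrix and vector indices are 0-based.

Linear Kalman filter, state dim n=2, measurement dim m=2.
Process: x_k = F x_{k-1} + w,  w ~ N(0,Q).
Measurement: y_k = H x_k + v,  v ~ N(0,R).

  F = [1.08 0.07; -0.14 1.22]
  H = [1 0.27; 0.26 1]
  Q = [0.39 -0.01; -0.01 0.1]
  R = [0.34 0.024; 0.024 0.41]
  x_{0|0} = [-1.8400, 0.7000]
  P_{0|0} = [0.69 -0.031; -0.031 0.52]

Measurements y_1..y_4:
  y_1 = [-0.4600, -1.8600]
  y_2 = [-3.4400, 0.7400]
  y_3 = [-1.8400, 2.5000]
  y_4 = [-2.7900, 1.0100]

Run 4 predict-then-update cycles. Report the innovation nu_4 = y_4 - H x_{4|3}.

innov = [-0.9579, -1.3468]

step 1: x^-=[-1.9382, 1.1116]  P^-=[1.1927 -0.1105; -0.1105 0.8981]  S=[1.5385 0.4584; 0.4584 1.3313]  K=[0.7924 -0.1229; -0.1212 0.6948]  nu=[1.1781, -2.4677]  x^+=[-0.7014, -0.7456]  P^+=[0.2957 -0.1082; -0.1082 0.3101]
step 2: x^-=[-0.8097, -0.8114]  P^-=[0.7201 -0.1698; -0.1698 0.6043]  S=[1.0124 0.1927; 0.1927 0.9747]  K=[0.6884 -0.1182; -0.1204 0.5985]  nu=[-2.4112, 1.7619]  x^+=[-2.6780, 0.5336]  P^+=[0.2580 -0.0990; -0.0990 0.2682]
step 3: x^-=[-2.8548, 1.0259]  P^-=[0.6772 -0.1556; -0.1556 0.5381]  S=[0.9724 0.1789; 0.1789 0.9130]  K=[0.6734 -0.1095; -0.1150 0.5676]  nu=[0.7379, 2.2164]  x^+=[-2.6006, 2.1991]  P^+=[0.2517 -0.0942; -0.0942 0.2545]
step 4: x^-=[-2.6547, 3.0470]  P^-=[0.6706 -0.1495; -0.1495 0.5158]  S=[0.9675 0.1777; 0.1777 0.8934]  K=[0.6708 -0.1055; -0.1127 0.5563]  nu=[-0.9579, -1.3468]  x^+=[-3.1552, 2.4058]  P^+=[0.2505 -0.0923; -0.0923 0.2494]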